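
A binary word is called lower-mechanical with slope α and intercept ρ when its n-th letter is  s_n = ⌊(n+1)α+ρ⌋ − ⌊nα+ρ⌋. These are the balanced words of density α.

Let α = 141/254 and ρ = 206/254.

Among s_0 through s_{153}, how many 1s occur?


#1s = Σ_{n=0}^{153} s_n = Σ_{n=0}^{153} (⌊(n+1)α+ρ⌋ − ⌊nα+ρ⌋)
the sum telescopes: every ⌊nα+ρ⌋ with 0 < n < 154 appears once with + and once with −, leaving ⌊154α+ρ⌋ − ⌊0·α+ρ⌋
154α + ρ = (154·141 + 206) / 254 = 21920/254
ρ = 206/254
⌊21920/254⌋ = 86,  ⌊206/254⌋ = 0
#1s = 86 − 0 = 86

86


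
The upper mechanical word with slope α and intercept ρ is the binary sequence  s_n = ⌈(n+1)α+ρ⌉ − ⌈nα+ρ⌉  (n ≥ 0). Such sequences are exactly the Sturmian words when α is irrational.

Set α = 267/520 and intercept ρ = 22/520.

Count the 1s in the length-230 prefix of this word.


118

#1s = Σ_{n=0}^{229} s_n = Σ_{n=0}^{229} (⌈(n+1)α+ρ⌉ − ⌈nα+ρ⌉)
the sum telescopes: every ⌈nα+ρ⌉ with 0 < n < 230 appears once with + and once with −, leaving ⌈230α+ρ⌉ − ⌈0·α+ρ⌉
230α + ρ = (230·267 + 22) / 520 = 61432/520
ρ = 22/520
⌈61432/520⌉ = 119,  ⌈22/520⌉ = 1
#1s = 119 − 1 = 118


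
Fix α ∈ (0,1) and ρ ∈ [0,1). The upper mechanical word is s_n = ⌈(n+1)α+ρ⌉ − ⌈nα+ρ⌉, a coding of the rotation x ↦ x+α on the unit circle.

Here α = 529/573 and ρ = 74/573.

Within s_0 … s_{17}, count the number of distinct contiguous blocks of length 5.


t_n = ⌈(n·529+74)/573⌉ for n = 0 … 18:
  n=0…9: ⌈74/573⌉=1 ⌈603/573⌉=2 ⌈1132/573⌉=2 ⌈1661/573⌉=3 ⌈2190/573⌉=4 ⌈2719/573⌉=5 ⌈3248/573⌉=6 ⌈3777/573⌉=7 ⌈4306/573⌉=8 ⌈4835/573⌉=9
  n=10…18: ⌈5364/573⌉=10 ⌈5893/573⌉=11 ⌈6422/573⌉=12 ⌈6951/573⌉=13 ⌈7480/573⌉=14 ⌈8009/573⌉=14 ⌈8538/573⌉=15 ⌈9067/573⌉=16 ⌈9596/573⌉=17
s_n = t_(n+1) − t_n for n = 0 … 17 gives
prefix = 101111111111110111
slide a length-5 window over [0..4] … [13..17] (14 windows); first occurrence of each distinct factor:
  [  0..  4] 10111
  [  1..  5] 01111
  [  2..  6] 11111
  [ 10.. 14] 11110
  [ 11.. 15] 11101
  [ 12.. 16] 11011
  (the other 8 windows repeat one of these)
distinct factors: {01111, 10111, 11011, 11101, 11110, 11111}
count = 6  (Sturmian bound for length 5 is 6)

6


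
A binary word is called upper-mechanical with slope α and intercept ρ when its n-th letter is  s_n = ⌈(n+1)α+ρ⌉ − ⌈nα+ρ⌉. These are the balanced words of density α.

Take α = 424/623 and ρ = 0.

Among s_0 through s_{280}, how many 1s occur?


#1s = Σ_{n=0}^{280} s_n = Σ_{n=0}^{280} (⌈(n+1)α+ρ⌉ − ⌈nα+ρ⌉)
the sum telescopes: every ⌈nα+ρ⌉ with 0 < n < 281 appears once with + and once with −, leaving ⌈281α+ρ⌉ − ⌈0·α+ρ⌉
281α + ρ = (281·424) / 623 = 119144/623
ρ = 0/623
⌈119144/623⌉ = 192,  ⌈0/623⌉ = 0
#1s = 192 − 0 = 192

192


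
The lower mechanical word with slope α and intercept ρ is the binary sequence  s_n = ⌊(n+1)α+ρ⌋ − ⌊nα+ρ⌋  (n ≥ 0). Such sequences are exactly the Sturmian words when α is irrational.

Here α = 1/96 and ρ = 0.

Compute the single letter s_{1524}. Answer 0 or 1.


(n+1)α + ρ = (1525·1) / 96 = 1525/96
nα + ρ     = (1524·1) / 96 = 1524/96
⌊1525/96⌋ = 15,  ⌊1524/96⌋ = 15
s_{1524} = 15 − 15 = 0

0


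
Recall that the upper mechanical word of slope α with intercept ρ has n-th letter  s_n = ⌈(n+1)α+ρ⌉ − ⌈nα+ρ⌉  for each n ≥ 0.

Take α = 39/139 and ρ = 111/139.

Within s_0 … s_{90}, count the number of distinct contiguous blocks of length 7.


8

t_n = ⌈(n·39+111)/139⌉ for n = 0 … 91:
  n=0…9: ⌈111/139⌉=1 ⌈150/139⌉=2 ⌈189/139⌉=2 ⌈228/139⌉=2 ⌈267/139⌉=2 ⌈306/139⌉=3 ⌈345/139⌉=3 ⌈384/139⌉=3 ⌈423/139⌉=4 ⌈462/139⌉=4
  n=10…19: ⌈501/139⌉=4 ⌈540/139⌉=4 ⌈579/139⌉=5 ⌈618/139⌉=5 ⌈657/139⌉=5 ⌈696/139⌉=6 ⌈735/139⌉=6 ⌈774/139⌉=6 ⌈813/139⌉=6 ⌈852/139⌉=7
  n=20…29: ⌈891/139⌉=7 ⌈930/139⌉=7 ⌈969/139⌉=7 ⌈1008/139⌉=8 ⌈1047/139⌉=8 ⌈1086/139⌉=8 ⌈1125/139⌉=9 ⌈1164/139⌉=9 ⌈1203/139⌉=9 ⌈1242/139⌉=9
  n=30…39: ⌈1281/139⌉=10 ⌈1320/139⌉=10 ⌈1359/139⌉=10 ⌈1398/139⌉=11 ⌈1437/139⌉=11 ⌈1476/139⌉=11 ⌈1515/139⌉=11 ⌈1554/139⌉=12 ⌈1593/139⌉=12 ⌈1632/139⌉=12
  n=40…49: ⌈1671/139⌉=13 ⌈1710/139⌉=13 ⌈1749/139⌉=13 ⌈1788/139⌉=13 ⌈1827/139⌉=14 ⌈1866/139⌉=14 ⌈1905/139⌉=14 ⌈1944/139⌉=14 ⌈1983/139⌉=15 ⌈2022/139⌉=15
  n=50…59: ⌈2061/139⌉=15 ⌈2100/139⌉=16 ⌈2139/139⌉=16 ⌈2178/139⌉=16 ⌈2217/139⌉=16 ⌈2256/139⌉=17 ⌈2295/139⌉=17 ⌈2334/139⌉=17 ⌈2373/139⌉=18 ⌈2412/139⌉=18
  n=60…69: ⌈2451/139⌉=18 ⌈2490/139⌉=18 ⌈2529/139⌉=19 ⌈2568/139⌉=19 ⌈2607/139⌉=19 ⌈2646/139⌉=20 ⌈2685/139⌉=20 ⌈2724/139⌉=20 ⌈2763/139⌉=20 ⌈2802/139⌉=21
  n=70…79: ⌈2841/139⌉=21 ⌈2880/139⌉=21 ⌈2919/139⌉=21 ⌈2958/139⌉=22 ⌈2997/139⌉=22 ⌈3036/139⌉=22 ⌈3075/139⌉=23 ⌈3114/139⌉=23 ⌈3153/139⌉=23 ⌈3192/139⌉=23
  n=80…89: ⌈3231/139⌉=24 ⌈3270/139⌉=24 ⌈3309/139⌉=24 ⌈3348/139⌉=25 ⌈3387/139⌉=25 ⌈3426/139⌉=25 ⌈3465/139⌉=25 ⌈3504/139⌉=26 ⌈3543/139⌉=26 ⌈3582/139⌉=26
  n=90…91: ⌈3621/139⌉=27 ⌈3660/139⌉=27
s_n = t_(n+1) − t_n for n = 0 … 90 gives
prefix = 1000100100010010001000100100010010001001000100010010001001000100100010001001000100100010010
slide a length-7 window over [0..6] … [84..90] (85 windows); first occurrence of each distinct factor:
  [  0..  6] 1000100
  [  1..  7] 0001001
  [  2..  8] 0010010
  [  3..  9] 0100100
  [  4.. 10] 1001000
  [  5.. 11] 0010001
  [  6.. 12] 0100010
  [ 15.. 21] 0001000
  (the other 77 windows repeat one of these)
distinct factors: {0001000, 0001001, 0010001, 0010010, 0100010, 0100100, 1000100, 1001000}
count = 8  (Sturmian bound for length 7 is 8)


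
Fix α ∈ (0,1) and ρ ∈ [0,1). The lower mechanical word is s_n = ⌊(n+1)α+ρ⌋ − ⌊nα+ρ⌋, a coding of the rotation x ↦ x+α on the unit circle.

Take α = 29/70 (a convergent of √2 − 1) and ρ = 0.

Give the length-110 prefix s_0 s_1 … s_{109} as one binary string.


n=0: ⌊(1·29)/70⌋ − ⌊(0·29)/70⌋ = ⌊29/70⌋ − ⌊0/70⌋ = 0 − 0 = 0
n=1: ⌊(2·29)/70⌋ − ⌊(1·29)/70⌋ = ⌊58/70⌋ − ⌊29/70⌋ = 0 − 0 = 0
n=2: ⌊(3·29)/70⌋ − ⌊(2·29)/70⌋ = ⌊87/70⌋ − ⌊58/70⌋ = 1 − 0 = 1
n=3: ⌊(4·29)/70⌋ − ⌊(3·29)/70⌋ = ⌊116/70⌋ − ⌊87/70⌋ = 1 − 1 = 0
n=4: ⌊(5·29)/70⌋ − ⌊(4·29)/70⌋ = ⌊145/70⌋ − ⌊116/70⌋ = 2 − 1 = 1
n=5: ⌊(6·29)/70⌋ − ⌊(5·29)/70⌋ = ⌊174/70⌋ − ⌊145/70⌋ = 2 − 2 = 0
n=6: ⌊(7·29)/70⌋ − ⌊(6·29)/70⌋ = ⌊203/70⌋ − ⌊174/70⌋ = 2 − 2 = 0
n=7: ⌊(8·29)/70⌋ − ⌊(7·29)/70⌋ = ⌊232/70⌋ − ⌊203/70⌋ = 3 − 2 = 1
n=8: ⌊(9·29)/70⌋ − ⌊(8·29)/70⌋ = ⌊261/70⌋ − ⌊232/70⌋ = 3 − 3 = 0
n=9: ⌊(10·29)/70⌋ − ⌊(9·29)/70⌋ = ⌊290/70⌋ − ⌊261/70⌋ = 4 − 3 = 1
n=10: ⌊(11·29)/70⌋ − ⌊(10·29)/70⌋ = ⌊319/70⌋ − ⌊290/70⌋ = 4 − 4 = 0
n=11: ⌊(12·29)/70⌋ − ⌊(11·29)/70⌋ = ⌊348/70⌋ − ⌊319/70⌋ = 4 − 4 = 0
n=12: ⌊(13·29)/70⌋ − ⌊(12·29)/70⌋ = ⌊377/70⌋ − ⌊348/70⌋ = 5 − 4 = 1
n=13: ⌊(14·29)/70⌋ − ⌊(13·29)/70⌋ = ⌊406/70⌋ − ⌊377/70⌋ = 5 − 5 = 0
n=14: ⌊(15·29)/70⌋ − ⌊(14·29)/70⌋ = ⌊435/70⌋ − ⌊406/70⌋ = 6 − 5 = 1
n=15: ⌊(16·29)/70⌋ − ⌊(15·29)/70⌋ = ⌊464/70⌋ − ⌊435/70⌋ = 6 − 6 = 0
n=16: ⌊(17·29)/70⌋ − ⌊(16·29)/70⌋ = ⌊493/70⌋ − ⌊464/70⌋ = 7 − 6 = 1
n=17: ⌊(18·29)/70⌋ − ⌊(17·29)/70⌋ = ⌊522/70⌋ − ⌊493/70⌋ = 7 − 7 = 0
n=18: ⌊(19·29)/70⌋ − ⌊(18·29)/70⌋ = ⌊551/70⌋ − ⌊522/70⌋ = 7 − 7 = 0
n=19: ⌊(20·29)/70⌋ − ⌊(19·29)/70⌋ = ⌊580/70⌋ − ⌊551/70⌋ = 8 − 7 = 1
n=20: ⌊(21·29)/70⌋ − ⌊(20·29)/70⌋ = ⌊609/70⌋ − ⌊580/70⌋ = 8 − 8 = 0
n=21: ⌊(22·29)/70⌋ − ⌊(21·29)/70⌋ = ⌊638/70⌋ − ⌊609/70⌋ = 9 − 8 = 1
n=22: ⌊(23·29)/70⌋ − ⌊(22·29)/70⌋ = ⌊667/70⌋ − ⌊638/70⌋ = 9 − 9 = 0
n=23: ⌊(24·29)/70⌋ − ⌊(23·29)/70⌋ = ⌊696/70⌋ − ⌊667/70⌋ = 9 − 9 = 0
n=24: ⌊(25·29)/70⌋ − ⌊(24·29)/70⌋ = ⌊725/70⌋ − ⌊696/70⌋ = 10 − 9 = 1
n=25: ⌊(26·29)/70⌋ − ⌊(25·29)/70⌋ = ⌊754/70⌋ − ⌊725/70⌋ = 10 − 10 = 0
n=26: ⌊(27·29)/70⌋ − ⌊(26·29)/70⌋ = ⌊783/70⌋ − ⌊754/70⌋ = 11 − 10 = 1
n=27: ⌊(28·29)/70⌋ − ⌊(27·29)/70⌋ = ⌊812/70⌋ − ⌊783/70⌋ = 11 − 11 = 0
n=28: ⌊(29·29)/70⌋ − ⌊(28·29)/70⌋ = ⌊841/70⌋ − ⌊812/70⌋ = 12 − 11 = 1
n=29: ⌊(30·29)/70⌋ − ⌊(29·29)/70⌋ = ⌊870/70⌋ − ⌊841/70⌋ = 12 − 12 = 0
n=30: ⌊(31·29)/70⌋ − ⌊(30·29)/70⌋ = ⌊899/70⌋ − ⌊870/70⌋ = 12 − 12 = 0
n=31: ⌊(32·29)/70⌋ − ⌊(31·29)/70⌋ = ⌊928/70⌋ − ⌊899/70⌋ = 13 − 12 = 1
n=32: ⌊(33·29)/70⌋ − ⌊(32·29)/70⌋ = ⌊957/70⌋ − ⌊928/70⌋ = 13 − 13 = 0
n=33: ⌊(34·29)/70⌋ − ⌊(33·29)/70⌋ = ⌊986/70⌋ − ⌊957/70⌋ = 14 − 13 = 1
n=34: ⌊(35·29)/70⌋ − ⌊(34·29)/70⌋ = ⌊1015/70⌋ − ⌊986/70⌋ = 14 − 14 = 0
n=35: ⌊(36·29)/70⌋ − ⌊(35·29)/70⌋ = ⌊1044/70⌋ − ⌊1015/70⌋ = 14 − 14 = 0
n=36: ⌊(37·29)/70⌋ − ⌊(36·29)/70⌋ = ⌊1073/70⌋ − ⌊1044/70⌋ = 15 − 14 = 1
n=37: ⌊(38·29)/70⌋ − ⌊(37·29)/70⌋ = ⌊1102/70⌋ − ⌊1073/70⌋ = 15 − 15 = 0
n=38: ⌊(39·29)/70⌋ − ⌊(38·29)/70⌋ = ⌊1131/70⌋ − ⌊1102/70⌋ = 16 − 15 = 1
n=39: ⌊(40·29)/70⌋ − ⌊(39·29)/70⌋ = ⌊1160/70⌋ − ⌊1131/70⌋ = 16 − 16 = 0
n=40: ⌊(41·29)/70⌋ − ⌊(40·29)/70⌋ = ⌊1189/70⌋ − ⌊1160/70⌋ = 16 − 16 = 0
n=41: ⌊(42·29)/70⌋ − ⌊(41·29)/70⌋ = ⌊1218/70⌋ − ⌊1189/70⌋ = 17 − 16 = 1
n=42: ⌊(43·29)/70⌋ − ⌊(42·29)/70⌋ = ⌊1247/70⌋ − ⌊1218/70⌋ = 17 − 17 = 0
n=43: ⌊(44·29)/70⌋ − ⌊(43·29)/70⌋ = ⌊1276/70⌋ − ⌊1247/70⌋ = 18 − 17 = 1
n=44: ⌊(45·29)/70⌋ − ⌊(44·29)/70⌋ = ⌊1305/70⌋ − ⌊1276/70⌋ = 18 − 18 = 0
n=45: ⌊(46·29)/70⌋ − ⌊(45·29)/70⌋ = ⌊1334/70⌋ − ⌊1305/70⌋ = 19 − 18 = 1
n=46: ⌊(47·29)/70⌋ − ⌊(46·29)/70⌋ = ⌊1363/70⌋ − ⌊1334/70⌋ = 19 − 19 = 0
n=47: ⌊(48·29)/70⌋ − ⌊(47·29)/70⌋ = ⌊1392/70⌋ − ⌊1363/70⌋ = 19 − 19 = 0
n=48: ⌊(49·29)/70⌋ − ⌊(48·29)/70⌋ = ⌊1421/70⌋ − ⌊1392/70⌋ = 20 − 19 = 1
n=49: ⌊(50·29)/70⌋ − ⌊(49·29)/70⌋ = ⌊1450/70⌋ − ⌊1421/70⌋ = 20 − 20 = 0
n=50: ⌊(51·29)/70⌋ − ⌊(50·29)/70⌋ = ⌊1479/70⌋ − ⌊1450/70⌋ = 21 − 20 = 1
n=51: ⌊(52·29)/70⌋ − ⌊(51·29)/70⌋ = ⌊1508/70⌋ − ⌊1479/70⌋ = 21 − 21 = 0
n=52: ⌊(53·29)/70⌋ − ⌊(52·29)/70⌋ = ⌊1537/70⌋ − ⌊1508/70⌋ = 21 − 21 = 0
n=53: ⌊(54·29)/70⌋ − ⌊(53·29)/70⌋ = ⌊1566/70⌋ − ⌊1537/70⌋ = 22 − 21 = 1
n=54: ⌊(55·29)/70⌋ − ⌊(54·29)/70⌋ = ⌊1595/70⌋ − ⌊1566/70⌋ = 22 − 22 = 0
n=55: ⌊(56·29)/70⌋ − ⌊(55·29)/70⌋ = ⌊1624/70⌋ − ⌊1595/70⌋ = 23 − 22 = 1
n=56: ⌊(57·29)/70⌋ − ⌊(56·29)/70⌋ = ⌊1653/70⌋ − ⌊1624/70⌋ = 23 − 23 = 0
n=57: ⌊(58·29)/70⌋ − ⌊(57·29)/70⌋ = ⌊1682/70⌋ − ⌊1653/70⌋ = 24 − 23 = 1
n=58: ⌊(59·29)/70⌋ − ⌊(58·29)/70⌋ = ⌊1711/70⌋ − ⌊1682/70⌋ = 24 − 24 = 0
n=59: ⌊(60·29)/70⌋ − ⌊(59·29)/70⌋ = ⌊1740/70⌋ − ⌊1711/70⌋ = 24 − 24 = 0
n=60: ⌊(61·29)/70⌋ − ⌊(60·29)/70⌋ = ⌊1769/70⌋ − ⌊1740/70⌋ = 25 − 24 = 1
n=61: ⌊(62·29)/70⌋ − ⌊(61·29)/70⌋ = ⌊1798/70⌋ − ⌊1769/70⌋ = 25 − 25 = 0
n=62: ⌊(63·29)/70⌋ − ⌊(62·29)/70⌋ = ⌊1827/70⌋ − ⌊1798/70⌋ = 26 − 25 = 1
n=63: ⌊(64·29)/70⌋ − ⌊(63·29)/70⌋ = ⌊1856/70⌋ − ⌊1827/70⌋ = 26 − 26 = 0
n=64: ⌊(65·29)/70⌋ − ⌊(64·29)/70⌋ = ⌊1885/70⌋ − ⌊1856/70⌋ = 26 − 26 = 0
n=65: ⌊(66·29)/70⌋ − ⌊(65·29)/70⌋ = ⌊1914/70⌋ − ⌊1885/70⌋ = 27 − 26 = 1
n=66: ⌊(67·29)/70⌋ − ⌊(66·29)/70⌋ = ⌊1943/70⌋ − ⌊1914/70⌋ = 27 − 27 = 0
n=67: ⌊(68·29)/70⌋ − ⌊(67·29)/70⌋ = ⌊1972/70⌋ − ⌊1943/70⌋ = 28 − 27 = 1
n=68: ⌊(69·29)/70⌋ − ⌊(68·29)/70⌋ = ⌊2001/70⌋ − ⌊1972/70⌋ = 28 − 28 = 0
n=69: ⌊(70·29)/70⌋ − ⌊(69·29)/70⌋ = ⌊2030/70⌋ − ⌊2001/70⌋ = 29 − 28 = 1
n=70: ⌊(71·29)/70⌋ − ⌊(70·29)/70⌋ = ⌊2059/70⌋ − ⌊2030/70⌋ = 29 − 29 = 0
n=71: ⌊(72·29)/70⌋ − ⌊(71·29)/70⌋ = ⌊2088/70⌋ − ⌊2059/70⌋ = 29 − 29 = 0
n=72: ⌊(73·29)/70⌋ − ⌊(72·29)/70⌋ = ⌊2117/70⌋ − ⌊2088/70⌋ = 30 − 29 = 1
n=73: ⌊(74·29)/70⌋ − ⌊(73·29)/70⌋ = ⌊2146/70⌋ − ⌊2117/70⌋ = 30 − 30 = 0
n=74: ⌊(75·29)/70⌋ − ⌊(74·29)/70⌋ = ⌊2175/70⌋ − ⌊2146/70⌋ = 31 − 30 = 1
n=75: ⌊(76·29)/70⌋ − ⌊(75·29)/70⌋ = ⌊2204/70⌋ − ⌊2175/70⌋ = 31 − 31 = 0
n=76: ⌊(77·29)/70⌋ − ⌊(76·29)/70⌋ = ⌊2233/70⌋ − ⌊2204/70⌋ = 31 − 31 = 0
n=77: ⌊(78·29)/70⌋ − ⌊(77·29)/70⌋ = ⌊2262/70⌋ − ⌊2233/70⌋ = 32 − 31 = 1
n=78: ⌊(79·29)/70⌋ − ⌊(78·29)/70⌋ = ⌊2291/70⌋ − ⌊2262/70⌋ = 32 − 32 = 0
n=79: ⌊(80·29)/70⌋ − ⌊(79·29)/70⌋ = ⌊2320/70⌋ − ⌊2291/70⌋ = 33 − 32 = 1
n=80: ⌊(81·29)/70⌋ − ⌊(80·29)/70⌋ = ⌊2349/70⌋ − ⌊2320/70⌋ = 33 − 33 = 0
n=81: ⌊(82·29)/70⌋ − ⌊(81·29)/70⌋ = ⌊2378/70⌋ − ⌊2349/70⌋ = 33 − 33 = 0
n=82: ⌊(83·29)/70⌋ − ⌊(82·29)/70⌋ = ⌊2407/70⌋ − ⌊2378/70⌋ = 34 − 33 = 1
n=83: ⌊(84·29)/70⌋ − ⌊(83·29)/70⌋ = ⌊2436/70⌋ − ⌊2407/70⌋ = 34 − 34 = 0
n=84: ⌊(85·29)/70⌋ − ⌊(84·29)/70⌋ = ⌊2465/70⌋ − ⌊2436/70⌋ = 35 − 34 = 1
n=85: ⌊(86·29)/70⌋ − ⌊(85·29)/70⌋ = ⌊2494/70⌋ − ⌊2465/70⌋ = 35 − 35 = 0
n=86: ⌊(87·29)/70⌋ − ⌊(86·29)/70⌋ = ⌊2523/70⌋ − ⌊2494/70⌋ = 36 − 35 = 1
n=87: ⌊(88·29)/70⌋ − ⌊(87·29)/70⌋ = ⌊2552/70⌋ − ⌊2523/70⌋ = 36 − 36 = 0
n=88: ⌊(89·29)/70⌋ − ⌊(88·29)/70⌋ = ⌊2581/70⌋ − ⌊2552/70⌋ = 36 − 36 = 0
n=89: ⌊(90·29)/70⌋ − ⌊(89·29)/70⌋ = ⌊2610/70⌋ − ⌊2581/70⌋ = 37 − 36 = 1
n=90: ⌊(91·29)/70⌋ − ⌊(90·29)/70⌋ = ⌊2639/70⌋ − ⌊2610/70⌋ = 37 − 37 = 0
n=91: ⌊(92·29)/70⌋ − ⌊(91·29)/70⌋ = ⌊2668/70⌋ − ⌊2639/70⌋ = 38 − 37 = 1
n=92: ⌊(93·29)/70⌋ − ⌊(92·29)/70⌋ = ⌊2697/70⌋ − ⌊2668/70⌋ = 38 − 38 = 0
n=93: ⌊(94·29)/70⌋ − ⌊(93·29)/70⌋ = ⌊2726/70⌋ − ⌊2697/70⌋ = 38 − 38 = 0
n=94: ⌊(95·29)/70⌋ − ⌊(94·29)/70⌋ = ⌊2755/70⌋ − ⌊2726/70⌋ = 39 − 38 = 1
n=95: ⌊(96·29)/70⌋ − ⌊(95·29)/70⌋ = ⌊2784/70⌋ − ⌊2755/70⌋ = 39 − 39 = 0
n=96: ⌊(97·29)/70⌋ − ⌊(96·29)/70⌋ = ⌊2813/70⌋ − ⌊2784/70⌋ = 40 − 39 = 1
n=97: ⌊(98·29)/70⌋ − ⌊(97·29)/70⌋ = ⌊2842/70⌋ − ⌊2813/70⌋ = 40 − 40 = 0
n=98: ⌊(99·29)/70⌋ − ⌊(98·29)/70⌋ = ⌊2871/70⌋ − ⌊2842/70⌋ = 41 − 40 = 1
n=99: ⌊(100·29)/70⌋ − ⌊(99·29)/70⌋ = ⌊2900/70⌋ − ⌊2871/70⌋ = 41 − 41 = 0
n=100: ⌊(101·29)/70⌋ − ⌊(100·29)/70⌋ = ⌊2929/70⌋ − ⌊2900/70⌋ = 41 − 41 = 0
n=101: ⌊(102·29)/70⌋ − ⌊(101·29)/70⌋ = ⌊2958/70⌋ − ⌊2929/70⌋ = 42 − 41 = 1
n=102: ⌊(103·29)/70⌋ − ⌊(102·29)/70⌋ = ⌊2987/70⌋ − ⌊2958/70⌋ = 42 − 42 = 0
n=103: ⌊(104·29)/70⌋ − ⌊(103·29)/70⌋ = ⌊3016/70⌋ − ⌊2987/70⌋ = 43 − 42 = 1
n=104: ⌊(105·29)/70⌋ − ⌊(104·29)/70⌋ = ⌊3045/70⌋ − ⌊3016/70⌋ = 43 − 43 = 0
n=105: ⌊(106·29)/70⌋ − ⌊(105·29)/70⌋ = ⌊3074/70⌋ − ⌊3045/70⌋ = 43 − 43 = 0
n=106: ⌊(107·29)/70⌋ − ⌊(106·29)/70⌋ = ⌊3103/70⌋ − ⌊3074/70⌋ = 44 − 43 = 1
n=107: ⌊(108·29)/70⌋ − ⌊(107·29)/70⌋ = ⌊3132/70⌋ − ⌊3103/70⌋ = 44 − 44 = 0
n=108: ⌊(109·29)/70⌋ − ⌊(108·29)/70⌋ = ⌊3161/70⌋ − ⌊3132/70⌋ = 45 − 44 = 1
n=109: ⌊(110·29)/70⌋ − ⌊(109·29)/70⌋ = ⌊3190/70⌋ − ⌊3161/70⌋ = 45 − 45 = 0

00101001010010101001010010101001010010100101010010100101010010100101010010100101001010100101001010100101001010


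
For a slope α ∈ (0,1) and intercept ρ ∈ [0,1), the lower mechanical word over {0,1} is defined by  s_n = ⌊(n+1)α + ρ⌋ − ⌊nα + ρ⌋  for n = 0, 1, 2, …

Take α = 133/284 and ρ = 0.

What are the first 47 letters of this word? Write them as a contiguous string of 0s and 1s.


00101010101010100101010101010100101010101010101

n=0: ⌊(1·133)/284⌋ − ⌊(0·133)/284⌋ = ⌊133/284⌋ − ⌊0/284⌋ = 0 − 0 = 0
n=1: ⌊(2·133)/284⌋ − ⌊(1·133)/284⌋ = ⌊266/284⌋ − ⌊133/284⌋ = 0 − 0 = 0
n=2: ⌊(3·133)/284⌋ − ⌊(2·133)/284⌋ = ⌊399/284⌋ − ⌊266/284⌋ = 1 − 0 = 1
n=3: ⌊(4·133)/284⌋ − ⌊(3·133)/284⌋ = ⌊532/284⌋ − ⌊399/284⌋ = 1 − 1 = 0
n=4: ⌊(5·133)/284⌋ − ⌊(4·133)/284⌋ = ⌊665/284⌋ − ⌊532/284⌋ = 2 − 1 = 1
n=5: ⌊(6·133)/284⌋ − ⌊(5·133)/284⌋ = ⌊798/284⌋ − ⌊665/284⌋ = 2 − 2 = 0
n=6: ⌊(7·133)/284⌋ − ⌊(6·133)/284⌋ = ⌊931/284⌋ − ⌊798/284⌋ = 3 − 2 = 1
n=7: ⌊(8·133)/284⌋ − ⌊(7·133)/284⌋ = ⌊1064/284⌋ − ⌊931/284⌋ = 3 − 3 = 0
n=8: ⌊(9·133)/284⌋ − ⌊(8·133)/284⌋ = ⌊1197/284⌋ − ⌊1064/284⌋ = 4 − 3 = 1
n=9: ⌊(10·133)/284⌋ − ⌊(9·133)/284⌋ = ⌊1330/284⌋ − ⌊1197/284⌋ = 4 − 4 = 0
n=10: ⌊(11·133)/284⌋ − ⌊(10·133)/284⌋ = ⌊1463/284⌋ − ⌊1330/284⌋ = 5 − 4 = 1
n=11: ⌊(12·133)/284⌋ − ⌊(11·133)/284⌋ = ⌊1596/284⌋ − ⌊1463/284⌋ = 5 − 5 = 0
n=12: ⌊(13·133)/284⌋ − ⌊(12·133)/284⌋ = ⌊1729/284⌋ − ⌊1596/284⌋ = 6 − 5 = 1
n=13: ⌊(14·133)/284⌋ − ⌊(13·133)/284⌋ = ⌊1862/284⌋ − ⌊1729/284⌋ = 6 − 6 = 0
n=14: ⌊(15·133)/284⌋ − ⌊(14·133)/284⌋ = ⌊1995/284⌋ − ⌊1862/284⌋ = 7 − 6 = 1
n=15: ⌊(16·133)/284⌋ − ⌊(15·133)/284⌋ = ⌊2128/284⌋ − ⌊1995/284⌋ = 7 − 7 = 0
n=16: ⌊(17·133)/284⌋ − ⌊(16·133)/284⌋ = ⌊2261/284⌋ − ⌊2128/284⌋ = 7 − 7 = 0
n=17: ⌊(18·133)/284⌋ − ⌊(17·133)/284⌋ = ⌊2394/284⌋ − ⌊2261/284⌋ = 8 − 7 = 1
n=18: ⌊(19·133)/284⌋ − ⌊(18·133)/284⌋ = ⌊2527/284⌋ − ⌊2394/284⌋ = 8 − 8 = 0
n=19: ⌊(20·133)/284⌋ − ⌊(19·133)/284⌋ = ⌊2660/284⌋ − ⌊2527/284⌋ = 9 − 8 = 1
n=20: ⌊(21·133)/284⌋ − ⌊(20·133)/284⌋ = ⌊2793/284⌋ − ⌊2660/284⌋ = 9 − 9 = 0
n=21: ⌊(22·133)/284⌋ − ⌊(21·133)/284⌋ = ⌊2926/284⌋ − ⌊2793/284⌋ = 10 − 9 = 1
n=22: ⌊(23·133)/284⌋ − ⌊(22·133)/284⌋ = ⌊3059/284⌋ − ⌊2926/284⌋ = 10 − 10 = 0
n=23: ⌊(24·133)/284⌋ − ⌊(23·133)/284⌋ = ⌊3192/284⌋ − ⌊3059/284⌋ = 11 − 10 = 1
n=24: ⌊(25·133)/284⌋ − ⌊(24·133)/284⌋ = ⌊3325/284⌋ − ⌊3192/284⌋ = 11 − 11 = 0
n=25: ⌊(26·133)/284⌋ − ⌊(25·133)/284⌋ = ⌊3458/284⌋ − ⌊3325/284⌋ = 12 − 11 = 1
n=26: ⌊(27·133)/284⌋ − ⌊(26·133)/284⌋ = ⌊3591/284⌋ − ⌊3458/284⌋ = 12 − 12 = 0
n=27: ⌊(28·133)/284⌋ − ⌊(27·133)/284⌋ = ⌊3724/284⌋ − ⌊3591/284⌋ = 13 − 12 = 1
n=28: ⌊(29·133)/284⌋ − ⌊(28·133)/284⌋ = ⌊3857/284⌋ − ⌊3724/284⌋ = 13 − 13 = 0
n=29: ⌊(30·133)/284⌋ − ⌊(29·133)/284⌋ = ⌊3990/284⌋ − ⌊3857/284⌋ = 14 − 13 = 1
n=30: ⌊(31·133)/284⌋ − ⌊(30·133)/284⌋ = ⌊4123/284⌋ − ⌊3990/284⌋ = 14 − 14 = 0
n=31: ⌊(32·133)/284⌋ − ⌊(31·133)/284⌋ = ⌊4256/284⌋ − ⌊4123/284⌋ = 14 − 14 = 0
n=32: ⌊(33·133)/284⌋ − ⌊(32·133)/284⌋ = ⌊4389/284⌋ − ⌊4256/284⌋ = 15 − 14 = 1
n=33: ⌊(34·133)/284⌋ − ⌊(33·133)/284⌋ = ⌊4522/284⌋ − ⌊4389/284⌋ = 15 − 15 = 0
n=34: ⌊(35·133)/284⌋ − ⌊(34·133)/284⌋ = ⌊4655/284⌋ − ⌊4522/284⌋ = 16 − 15 = 1
n=35: ⌊(36·133)/284⌋ − ⌊(35·133)/284⌋ = ⌊4788/284⌋ − ⌊4655/284⌋ = 16 − 16 = 0
n=36: ⌊(37·133)/284⌋ − ⌊(36·133)/284⌋ = ⌊4921/284⌋ − ⌊4788/284⌋ = 17 − 16 = 1
n=37: ⌊(38·133)/284⌋ − ⌊(37·133)/284⌋ = ⌊5054/284⌋ − ⌊4921/284⌋ = 17 − 17 = 0
n=38: ⌊(39·133)/284⌋ − ⌊(38·133)/284⌋ = ⌊5187/284⌋ − ⌊5054/284⌋ = 18 − 17 = 1
n=39: ⌊(40·133)/284⌋ − ⌊(39·133)/284⌋ = ⌊5320/284⌋ − ⌊5187/284⌋ = 18 − 18 = 0
n=40: ⌊(41·133)/284⌋ − ⌊(40·133)/284⌋ = ⌊5453/284⌋ − ⌊5320/284⌋ = 19 − 18 = 1
n=41: ⌊(42·133)/284⌋ − ⌊(41·133)/284⌋ = ⌊5586/284⌋ − ⌊5453/284⌋ = 19 − 19 = 0
n=42: ⌊(43·133)/284⌋ − ⌊(42·133)/284⌋ = ⌊5719/284⌋ − ⌊5586/284⌋ = 20 − 19 = 1
n=43: ⌊(44·133)/284⌋ − ⌊(43·133)/284⌋ = ⌊5852/284⌋ − ⌊5719/284⌋ = 20 − 20 = 0
n=44: ⌊(45·133)/284⌋ − ⌊(44·133)/284⌋ = ⌊5985/284⌋ − ⌊5852/284⌋ = 21 − 20 = 1
n=45: ⌊(46·133)/284⌋ − ⌊(45·133)/284⌋ = ⌊6118/284⌋ − ⌊5985/284⌋ = 21 − 21 = 0
n=46: ⌊(47·133)/284⌋ − ⌊(46·133)/284⌋ = ⌊6251/284⌋ − ⌊6118/284⌋ = 22 − 21 = 1


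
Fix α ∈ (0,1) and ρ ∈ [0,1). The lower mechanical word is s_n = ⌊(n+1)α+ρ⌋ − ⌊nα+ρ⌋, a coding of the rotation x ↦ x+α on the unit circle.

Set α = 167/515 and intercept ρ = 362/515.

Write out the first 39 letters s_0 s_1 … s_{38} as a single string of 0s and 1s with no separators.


100100010010010010010010010010010010010

n=0: ⌊(1·167+362)/515⌋ − ⌊(0·167+362)/515⌋ = ⌊529/515⌋ − ⌊362/515⌋ = 1 − 0 = 1
n=1: ⌊(2·167+362)/515⌋ − ⌊(1·167+362)/515⌋ = ⌊696/515⌋ − ⌊529/515⌋ = 1 − 1 = 0
n=2: ⌊(3·167+362)/515⌋ − ⌊(2·167+362)/515⌋ = ⌊863/515⌋ − ⌊696/515⌋ = 1 − 1 = 0
n=3: ⌊(4·167+362)/515⌋ − ⌊(3·167+362)/515⌋ = ⌊1030/515⌋ − ⌊863/515⌋ = 2 − 1 = 1
n=4: ⌊(5·167+362)/515⌋ − ⌊(4·167+362)/515⌋ = ⌊1197/515⌋ − ⌊1030/515⌋ = 2 − 2 = 0
n=5: ⌊(6·167+362)/515⌋ − ⌊(5·167+362)/515⌋ = ⌊1364/515⌋ − ⌊1197/515⌋ = 2 − 2 = 0
n=6: ⌊(7·167+362)/515⌋ − ⌊(6·167+362)/515⌋ = ⌊1531/515⌋ − ⌊1364/515⌋ = 2 − 2 = 0
n=7: ⌊(8·167+362)/515⌋ − ⌊(7·167+362)/515⌋ = ⌊1698/515⌋ − ⌊1531/515⌋ = 3 − 2 = 1
n=8: ⌊(9·167+362)/515⌋ − ⌊(8·167+362)/515⌋ = ⌊1865/515⌋ − ⌊1698/515⌋ = 3 − 3 = 0
n=9: ⌊(10·167+362)/515⌋ − ⌊(9·167+362)/515⌋ = ⌊2032/515⌋ − ⌊1865/515⌋ = 3 − 3 = 0
n=10: ⌊(11·167+362)/515⌋ − ⌊(10·167+362)/515⌋ = ⌊2199/515⌋ − ⌊2032/515⌋ = 4 − 3 = 1
n=11: ⌊(12·167+362)/515⌋ − ⌊(11·167+362)/515⌋ = ⌊2366/515⌋ − ⌊2199/515⌋ = 4 − 4 = 0
n=12: ⌊(13·167+362)/515⌋ − ⌊(12·167+362)/515⌋ = ⌊2533/515⌋ − ⌊2366/515⌋ = 4 − 4 = 0
n=13: ⌊(14·167+362)/515⌋ − ⌊(13·167+362)/515⌋ = ⌊2700/515⌋ − ⌊2533/515⌋ = 5 − 4 = 1
n=14: ⌊(15·167+362)/515⌋ − ⌊(14·167+362)/515⌋ = ⌊2867/515⌋ − ⌊2700/515⌋ = 5 − 5 = 0
n=15: ⌊(16·167+362)/515⌋ − ⌊(15·167+362)/515⌋ = ⌊3034/515⌋ − ⌊2867/515⌋ = 5 − 5 = 0
n=16: ⌊(17·167+362)/515⌋ − ⌊(16·167+362)/515⌋ = ⌊3201/515⌋ − ⌊3034/515⌋ = 6 − 5 = 1
n=17: ⌊(18·167+362)/515⌋ − ⌊(17·167+362)/515⌋ = ⌊3368/515⌋ − ⌊3201/515⌋ = 6 − 6 = 0
n=18: ⌊(19·167+362)/515⌋ − ⌊(18·167+362)/515⌋ = ⌊3535/515⌋ − ⌊3368/515⌋ = 6 − 6 = 0
n=19: ⌊(20·167+362)/515⌋ − ⌊(19·167+362)/515⌋ = ⌊3702/515⌋ − ⌊3535/515⌋ = 7 − 6 = 1
n=20: ⌊(21·167+362)/515⌋ − ⌊(20·167+362)/515⌋ = ⌊3869/515⌋ − ⌊3702/515⌋ = 7 − 7 = 0
n=21: ⌊(22·167+362)/515⌋ − ⌊(21·167+362)/515⌋ = ⌊4036/515⌋ − ⌊3869/515⌋ = 7 − 7 = 0
n=22: ⌊(23·167+362)/515⌋ − ⌊(22·167+362)/515⌋ = ⌊4203/515⌋ − ⌊4036/515⌋ = 8 − 7 = 1
n=23: ⌊(24·167+362)/515⌋ − ⌊(23·167+362)/515⌋ = ⌊4370/515⌋ − ⌊4203/515⌋ = 8 − 8 = 0
n=24: ⌊(25·167+362)/515⌋ − ⌊(24·167+362)/515⌋ = ⌊4537/515⌋ − ⌊4370/515⌋ = 8 − 8 = 0
n=25: ⌊(26·167+362)/515⌋ − ⌊(25·167+362)/515⌋ = ⌊4704/515⌋ − ⌊4537/515⌋ = 9 − 8 = 1
n=26: ⌊(27·167+362)/515⌋ − ⌊(26·167+362)/515⌋ = ⌊4871/515⌋ − ⌊4704/515⌋ = 9 − 9 = 0
n=27: ⌊(28·167+362)/515⌋ − ⌊(27·167+362)/515⌋ = ⌊5038/515⌋ − ⌊4871/515⌋ = 9 − 9 = 0
n=28: ⌊(29·167+362)/515⌋ − ⌊(28·167+362)/515⌋ = ⌊5205/515⌋ − ⌊5038/515⌋ = 10 − 9 = 1
n=29: ⌊(30·167+362)/515⌋ − ⌊(29·167+362)/515⌋ = ⌊5372/515⌋ − ⌊5205/515⌋ = 10 − 10 = 0
n=30: ⌊(31·167+362)/515⌋ − ⌊(30·167+362)/515⌋ = ⌊5539/515⌋ − ⌊5372/515⌋ = 10 − 10 = 0
n=31: ⌊(32·167+362)/515⌋ − ⌊(31·167+362)/515⌋ = ⌊5706/515⌋ − ⌊5539/515⌋ = 11 − 10 = 1
n=32: ⌊(33·167+362)/515⌋ − ⌊(32·167+362)/515⌋ = ⌊5873/515⌋ − ⌊5706/515⌋ = 11 − 11 = 0
n=33: ⌊(34·167+362)/515⌋ − ⌊(33·167+362)/515⌋ = ⌊6040/515⌋ − ⌊5873/515⌋ = 11 − 11 = 0
n=34: ⌊(35·167+362)/515⌋ − ⌊(34·167+362)/515⌋ = ⌊6207/515⌋ − ⌊6040/515⌋ = 12 − 11 = 1
n=35: ⌊(36·167+362)/515⌋ − ⌊(35·167+362)/515⌋ = ⌊6374/515⌋ − ⌊6207/515⌋ = 12 − 12 = 0
n=36: ⌊(37·167+362)/515⌋ − ⌊(36·167+362)/515⌋ = ⌊6541/515⌋ − ⌊6374/515⌋ = 12 − 12 = 0
n=37: ⌊(38·167+362)/515⌋ − ⌊(37·167+362)/515⌋ = ⌊6708/515⌋ − ⌊6541/515⌋ = 13 − 12 = 1
n=38: ⌊(39·167+362)/515⌋ − ⌊(38·167+362)/515⌋ = ⌊6875/515⌋ − ⌊6708/515⌋ = 13 − 13 = 0


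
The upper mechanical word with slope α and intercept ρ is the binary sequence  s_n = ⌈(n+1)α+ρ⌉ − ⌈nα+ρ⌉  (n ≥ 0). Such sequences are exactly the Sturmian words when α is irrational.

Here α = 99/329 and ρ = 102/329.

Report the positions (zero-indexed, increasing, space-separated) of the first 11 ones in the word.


n=0: ⌈201/329⌉−⌈102/329⌉ = 1−1 = 0
n=1: ⌈300/329⌉−⌈201/329⌉ = 1−1 = 0
n=2: ⌈399/329⌉−⌈300/329⌉ = 2−1 = 1  ← one
n=3: ⌈498/329⌉−⌈399/329⌉ = 2−2 = 0
n=4: ⌈597/329⌉−⌈498/329⌉ = 2−2 = 0
n=5: ⌈696/329⌉−⌈597/329⌉ = 3−2 = 1  ← one
n=6: ⌈795/329⌉−⌈696/329⌉ = 3−3 = 0
n=7: ⌈894/329⌉−⌈795/329⌉ = 3−3 = 0
n=8: ⌈993/329⌉−⌈894/329⌉ = 4−3 = 1  ← one
n=9: ⌈1092/329⌉−⌈993/329⌉ = 4−4 = 0
n=10: ⌈1191/329⌉−⌈1092/329⌉ = 4−4 = 0
n=11: ⌈1290/329⌉−⌈1191/329⌉ = 4−4 = 0
n=12: ⌈1389/329⌉−⌈1290/329⌉ = 5−4 = 1  ← one
n=13: ⌈1488/329⌉−⌈1389/329⌉ = 5−5 = 0
n=14: ⌈1587/329⌉−⌈1488/329⌉ = 5−5 = 0
n=15: ⌈1686/329⌉−⌈1587/329⌉ = 6−5 = 1  ← one
n=16: ⌈1785/329⌉−⌈1686/329⌉ = 6−6 = 0
n=17: ⌈1884/329⌉−⌈1785/329⌉ = 6−6 = 0
n=18: ⌈1983/329⌉−⌈1884/329⌉ = 7−6 = 1  ← one
n=19: ⌈2082/329⌉−⌈1983/329⌉ = 7−7 = 0
n=20: ⌈2181/329⌉−⌈2082/329⌉ = 7−7 = 0
n=21: ⌈2280/329⌉−⌈2181/329⌉ = 7−7 = 0
n=22: ⌈2379/329⌉−⌈2280/329⌉ = 8−7 = 1  ← one
n=23: ⌈2478/329⌉−⌈2379/329⌉ = 8−8 = 0
n=24: ⌈2577/329⌉−⌈2478/329⌉ = 8−8 = 0
n=25: ⌈2676/329⌉−⌈2577/329⌉ = 9−8 = 1  ← one
n=26: ⌈2775/329⌉−⌈2676/329⌉ = 9−9 = 0
n=27: ⌈2874/329⌉−⌈2775/329⌉ = 9−9 = 0
n=28: ⌈2973/329⌉−⌈2874/329⌉ = 10−9 = 1  ← one
n=29: ⌈3072/329⌉−⌈2973/329⌉ = 10−10 = 0
n=30: ⌈3171/329⌉−⌈3072/329⌉ = 10−10 = 0
n=31: ⌈3270/329⌉−⌈3171/329⌉ = 10−10 = 0
n=32: ⌈3369/329⌉−⌈3270/329⌉ = 11−10 = 1  ← one
n=33: ⌈3468/329⌉−⌈3369/329⌉ = 11−11 = 0
n=34: ⌈3567/329⌉−⌈3468/329⌉ = 11−11 = 0
n=35: ⌈3666/329⌉−⌈3567/329⌉ = 12−11 = 1  ← one
positions of the first 11 ones: 2 5 8 12 15 18 22 25 28 32 35

2 5 8 12 15 18 22 25 28 32 35


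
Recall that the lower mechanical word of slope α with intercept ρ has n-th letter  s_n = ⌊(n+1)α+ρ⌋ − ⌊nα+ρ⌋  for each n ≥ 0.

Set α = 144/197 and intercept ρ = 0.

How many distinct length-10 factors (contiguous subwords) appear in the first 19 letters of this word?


10

t_n = ⌊(n·144)/197⌋ for n = 0 … 19:
  n=0…9: ⌊0/197⌋=0 ⌊144/197⌋=0 ⌊288/197⌋=1 ⌊432/197⌋=2 ⌊576/197⌋=2 ⌊720/197⌋=3 ⌊864/197⌋=4 ⌊1008/197⌋=5 ⌊1152/197⌋=5 ⌊1296/197⌋=6
  n=10…19: ⌊1440/197⌋=7 ⌊1584/197⌋=8 ⌊1728/197⌋=8 ⌊1872/197⌋=9 ⌊2016/197⌋=10 ⌊2160/197⌋=10 ⌊2304/197⌋=11 ⌊2448/197⌋=12 ⌊2592/197⌋=13 ⌊2736/197⌋=13
s_n = t_(n+1) − t_n for n = 0 … 18 gives
prefix = 0110111011101101110
slide a length-10 window over [0..9] … [9..18] (10 windows); first occurrence of each distinct factor:
  [  0..  9] 0110111011
  [  1.. 10] 1101110111
  [  2.. 11] 1011101110
  [  3.. 12] 0111011101
  [  4.. 13] 1110111011
  [  5.. 14] 1101110110
  [  6.. 15] 1011101101
  [  7.. 16] 0111011011
  [  8.. 17] 1110110111
  [  9.. 18] 1101101110
distinct factors: {0110111011, 0111011011, 0111011101, 1011101101, 1011101110, 1101101110, 1101110110, 1101110111, 1110110111, 1110111011}
count = 10  (Sturmian bound for length 10 is 11)


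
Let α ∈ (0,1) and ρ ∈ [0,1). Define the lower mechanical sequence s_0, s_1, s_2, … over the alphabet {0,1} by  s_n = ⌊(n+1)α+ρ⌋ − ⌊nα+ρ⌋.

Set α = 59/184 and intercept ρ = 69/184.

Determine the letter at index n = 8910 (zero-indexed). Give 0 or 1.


(n+1)α + ρ = (8911·59 + 69) / 184 = 525818/184
nα + ρ     = (8910·59 + 69) / 184 = 525759/184
⌊525818/184⌋ = 2857,  ⌊525759/184⌋ = 2857
s_{8910} = 2857 − 2857 = 0

0


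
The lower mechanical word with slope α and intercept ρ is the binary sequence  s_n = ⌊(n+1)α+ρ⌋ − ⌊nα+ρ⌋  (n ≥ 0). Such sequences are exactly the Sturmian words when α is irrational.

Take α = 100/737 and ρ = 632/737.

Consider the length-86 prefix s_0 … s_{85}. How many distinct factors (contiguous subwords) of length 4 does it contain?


5

t_n = ⌊(n·100+632)/737⌋ for n = 0 … 86:
  n=0…9: ⌊632/737⌋=0 ⌊732/737⌋=0 ⌊832/737⌋=1 ⌊932/737⌋=1 ⌊1032/737⌋=1 ⌊1132/737⌋=1 ⌊1232/737⌋=1 ⌊1332/737⌋=1 ⌊1432/737⌋=1 ⌊1532/737⌋=2
  n=10…19: ⌊1632/737⌋=2 ⌊1732/737⌋=2 ⌊1832/737⌋=2 ⌊1932/737⌋=2 ⌊2032/737⌋=2 ⌊2132/737⌋=2 ⌊2232/737⌋=3 ⌊2332/737⌋=3 ⌊2432/737⌋=3 ⌊2532/737⌋=3
  n=20…29: ⌊2632/737⌋=3 ⌊2732/737⌋=3 ⌊2832/737⌋=3 ⌊2932/737⌋=3 ⌊3032/737⌋=4 ⌊3132/737⌋=4 ⌊3232/737⌋=4 ⌊3332/737⌋=4 ⌊3432/737⌋=4 ⌊3532/737⌋=4
  n=30…39: ⌊3632/737⌋=4 ⌊3732/737⌋=5 ⌊3832/737⌋=5 ⌊3932/737⌋=5 ⌊4032/737⌋=5 ⌊4132/737⌋=5 ⌊4232/737⌋=5 ⌊4332/737⌋=5 ⌊4432/737⌋=6 ⌊4532/737⌋=6
  n=40…49: ⌊4632/737⌋=6 ⌊4732/737⌋=6 ⌊4832/737⌋=6 ⌊4932/737⌋=6 ⌊5032/737⌋=6 ⌊5132/737⌋=6 ⌊5232/737⌋=7 ⌊5332/737⌋=7 ⌊5432/737⌋=7 ⌊5532/737⌋=7
  n=50…59: ⌊5632/737⌋=7 ⌊5732/737⌋=7 ⌊5832/737⌋=7 ⌊5932/737⌋=8 ⌊6032/737⌋=8 ⌊6132/737⌋=8 ⌊6232/737⌋=8 ⌊6332/737⌋=8 ⌊6432/737⌋=8 ⌊6532/737⌋=8
  n=60…69: ⌊6632/737⌋=8 ⌊6732/737⌋=9 ⌊6832/737⌋=9 ⌊6932/737⌋=9 ⌊7032/737⌋=9 ⌊7132/737⌋=9 ⌊7232/737⌋=9 ⌊7332/737⌋=9 ⌊7432/737⌋=10 ⌊7532/737⌋=10
  n=70…79: ⌊7632/737⌋=10 ⌊7732/737⌋=10 ⌊7832/737⌋=10 ⌊7932/737⌋=10 ⌊8032/737⌋=10 ⌊8132/737⌋=11 ⌊8232/737⌋=11 ⌊8332/737⌋=11 ⌊8432/737⌋=11 ⌊8532/737⌋=11
  n=80…86: ⌊8632/737⌋=11 ⌊8732/737⌋=11 ⌊8832/737⌋=11 ⌊8932/737⌋=12 ⌊9032/737⌋=12 ⌊9132/737⌋=12 ⌊9232/737⌋=12
s_n = t_(n+1) − t_n for n = 0 … 85 gives
prefix = 01000000100000010000000100000010000001000000010000001000000010000001000000100000001000
slide a length-4 window over [0..3] … [82..85] (83 windows); first occurrence of each distinct factor:
  [  0..  3] 0100
  [  1..  4] 1000
  [  2..  5] 0000
  [  5..  8] 0001
  [  6..  9] 0010
  (the other 78 windows repeat one of these)
distinct factors: {0000, 0001, 0010, 0100, 1000}
count = 5  (Sturmian bound for length 4 is 5)


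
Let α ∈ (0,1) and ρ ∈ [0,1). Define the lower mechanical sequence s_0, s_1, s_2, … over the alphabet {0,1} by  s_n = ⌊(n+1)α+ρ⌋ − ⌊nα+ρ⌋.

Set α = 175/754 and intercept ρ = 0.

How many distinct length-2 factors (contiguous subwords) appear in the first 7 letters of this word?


3

t_n = ⌊(n·175)/754⌋ for n = 0 … 7:
  n=0…7: ⌊0/754⌋=0 ⌊175/754⌋=0 ⌊350/754⌋=0 ⌊525/754⌋=0 ⌊700/754⌋=0 ⌊875/754⌋=1 ⌊1050/754⌋=1 ⌊1225/754⌋=1
s_n = t_(n+1) − t_n for n = 0 … 6 gives
prefix = 0000100
slide a length-2 window over [0..1] … [5..6] (6 windows); first occurrence of each distinct factor:
  [  0..  1] 00
  [  3..  4] 01
  [  4..  5] 10
  (the other 3 windows repeat one of these)
distinct factors: {00, 01, 10}
count = 3  (Sturmian bound for length 2 is 3)


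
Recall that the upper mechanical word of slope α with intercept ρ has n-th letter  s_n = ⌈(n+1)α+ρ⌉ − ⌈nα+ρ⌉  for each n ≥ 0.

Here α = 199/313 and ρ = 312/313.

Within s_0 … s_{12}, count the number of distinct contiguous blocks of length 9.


t_n = ⌈(n·199+312)/313⌉ for n = 0 … 13:
  n=0…9: ⌈312/313⌉=1 ⌈511/313⌉=2 ⌈710/313⌉=3 ⌈909/313⌉=3 ⌈1108/313⌉=4 ⌈1307/313⌉=5 ⌈1506/313⌉=5 ⌈1705/313⌉=6 ⌈1904/313⌉=7 ⌈2103/313⌉=7
  n=10…13: ⌈2302/313⌉=8 ⌈2501/313⌉=8 ⌈2700/313⌉=9 ⌈2899/313⌉=10
s_n = t_(n+1) − t_n for n = 0 … 12 gives
prefix = 1101101101011
slide a length-9 window over [0..8] … [4..12] (5 windows); first occurrence of each distinct factor:
  [  0..  8] 110110110
  [  1..  9] 101101101
  [  2.. 10] 011011010
  [  3.. 11] 110110101
  [  4.. 12] 101101011
distinct factors: {011011010, 101101011, 101101101, 110110101, 110110110}
count = 5  (Sturmian bound for length 9 is 10)

5


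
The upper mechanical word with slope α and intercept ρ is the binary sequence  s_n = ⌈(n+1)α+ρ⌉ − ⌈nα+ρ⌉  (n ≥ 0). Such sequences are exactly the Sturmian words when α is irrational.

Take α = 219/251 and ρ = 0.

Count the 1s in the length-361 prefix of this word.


315

#1s = Σ_{n=0}^{360} s_n = Σ_{n=0}^{360} (⌈(n+1)α+ρ⌉ − ⌈nα+ρ⌉)
the sum telescopes: every ⌈nα+ρ⌉ with 0 < n < 361 appears once with + and once with −, leaving ⌈361α+ρ⌉ − ⌈0·α+ρ⌉
361α + ρ = (361·219) / 251 = 79059/251
ρ = 0/251
⌈79059/251⌉ = 315,  ⌈0/251⌉ = 0
#1s = 315 − 0 = 315


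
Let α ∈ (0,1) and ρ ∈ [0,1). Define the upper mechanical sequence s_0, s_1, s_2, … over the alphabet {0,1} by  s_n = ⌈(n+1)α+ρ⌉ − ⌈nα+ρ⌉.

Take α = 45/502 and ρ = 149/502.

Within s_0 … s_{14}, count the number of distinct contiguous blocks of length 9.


t_n = ⌈(n·45+149)/502⌉ for n = 0 … 15:
  n=0…9: ⌈149/502⌉=1 ⌈194/502⌉=1 ⌈239/502⌉=1 ⌈284/502⌉=1 ⌈329/502⌉=1 ⌈374/502⌉=1 ⌈419/502⌉=1 ⌈464/502⌉=1 ⌈509/502⌉=2 ⌈554/502⌉=2
  n=10…15: ⌈599/502⌉=2 ⌈644/502⌉=2 ⌈689/502⌉=2 ⌈734/502⌉=2 ⌈779/502⌉=2 ⌈824/502⌉=2
s_n = t_(n+1) − t_n for n = 0 … 14 gives
prefix = 000000010000000
slide a length-9 window over [0..8] … [6..14] (7 windows); first occurrence of each distinct factor:
  [  0..  8] 000000010
  [  1..  9] 000000100
  [  2.. 10] 000001000
  [  3.. 11] 000010000
  [  4.. 12] 000100000
  [  5.. 13] 001000000
  [  6.. 14] 010000000
distinct factors: {000000010, 000000100, 000001000, 000010000, 000100000, 001000000, 010000000}
count = 7  (Sturmian bound for length 9 is 10)

7


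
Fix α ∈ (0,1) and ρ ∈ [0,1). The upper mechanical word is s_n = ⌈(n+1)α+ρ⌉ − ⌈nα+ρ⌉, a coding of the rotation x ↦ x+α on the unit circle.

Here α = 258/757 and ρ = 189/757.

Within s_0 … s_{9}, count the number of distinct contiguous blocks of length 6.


t_n = ⌈(n·258+189)/757⌉ for n = 0 … 10:
  n=0…9: ⌈189/757⌉=1 ⌈447/757⌉=1 ⌈705/757⌉=1 ⌈963/757⌉=2 ⌈1221/757⌉=2 ⌈1479/757⌉=2 ⌈1737/757⌉=3 ⌈1995/757⌉=3 ⌈2253/757⌉=3 ⌈2511/757⌉=4
  n=10: ⌈2769/757⌉=4
s_n = t_(n+1) − t_n for n = 0 … 9 gives
prefix = 0010010010
slide a length-6 window over [0..5] … [4..9] (5 windows); first occurrence of each distinct factor:
  [  0..  5] 001001
  [  1..  6] 010010
  [  2..  7] 100100
  (the other 2 windows repeat one of these)
distinct factors: {001001, 010010, 100100}
count = 3  (Sturmian bound for length 6 is 7)

3


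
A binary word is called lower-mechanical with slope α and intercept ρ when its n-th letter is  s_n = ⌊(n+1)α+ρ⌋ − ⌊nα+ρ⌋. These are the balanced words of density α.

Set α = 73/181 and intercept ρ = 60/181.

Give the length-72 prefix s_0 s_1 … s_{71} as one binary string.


n=0: ⌊(1·73+60)/181⌋ − ⌊(0·73+60)/181⌋ = ⌊133/181⌋ − ⌊60/181⌋ = 0 − 0 = 0
n=1: ⌊(2·73+60)/181⌋ − ⌊(1·73+60)/181⌋ = ⌊206/181⌋ − ⌊133/181⌋ = 1 − 0 = 1
n=2: ⌊(3·73+60)/181⌋ − ⌊(2·73+60)/181⌋ = ⌊279/181⌋ − ⌊206/181⌋ = 1 − 1 = 0
n=3: ⌊(4·73+60)/181⌋ − ⌊(3·73+60)/181⌋ = ⌊352/181⌋ − ⌊279/181⌋ = 1 − 1 = 0
n=4: ⌊(5·73+60)/181⌋ − ⌊(4·73+60)/181⌋ = ⌊425/181⌋ − ⌊352/181⌋ = 2 − 1 = 1
n=5: ⌊(6·73+60)/181⌋ − ⌊(5·73+60)/181⌋ = ⌊498/181⌋ − ⌊425/181⌋ = 2 − 2 = 0
n=6: ⌊(7·73+60)/181⌋ − ⌊(6·73+60)/181⌋ = ⌊571/181⌋ − ⌊498/181⌋ = 3 − 2 = 1
n=7: ⌊(8·73+60)/181⌋ − ⌊(7·73+60)/181⌋ = ⌊644/181⌋ − ⌊571/181⌋ = 3 − 3 = 0
n=8: ⌊(9·73+60)/181⌋ − ⌊(8·73+60)/181⌋ = ⌊717/181⌋ − ⌊644/181⌋ = 3 − 3 = 0
n=9: ⌊(10·73+60)/181⌋ − ⌊(9·73+60)/181⌋ = ⌊790/181⌋ − ⌊717/181⌋ = 4 − 3 = 1
n=10: ⌊(11·73+60)/181⌋ − ⌊(10·73+60)/181⌋ = ⌊863/181⌋ − ⌊790/181⌋ = 4 − 4 = 0
n=11: ⌊(12·73+60)/181⌋ − ⌊(11·73+60)/181⌋ = ⌊936/181⌋ − ⌊863/181⌋ = 5 − 4 = 1
n=12: ⌊(13·73+60)/181⌋ − ⌊(12·73+60)/181⌋ = ⌊1009/181⌋ − ⌊936/181⌋ = 5 − 5 = 0
n=13: ⌊(14·73+60)/181⌋ − ⌊(13·73+60)/181⌋ = ⌊1082/181⌋ − ⌊1009/181⌋ = 5 − 5 = 0
n=14: ⌊(15·73+60)/181⌋ − ⌊(14·73+60)/181⌋ = ⌊1155/181⌋ − ⌊1082/181⌋ = 6 − 5 = 1
n=15: ⌊(16·73+60)/181⌋ − ⌊(15·73+60)/181⌋ = ⌊1228/181⌋ − ⌊1155/181⌋ = 6 − 6 = 0
n=16: ⌊(17·73+60)/181⌋ − ⌊(16·73+60)/181⌋ = ⌊1301/181⌋ − ⌊1228/181⌋ = 7 − 6 = 1
n=17: ⌊(18·73+60)/181⌋ − ⌊(17·73+60)/181⌋ = ⌊1374/181⌋ − ⌊1301/181⌋ = 7 − 7 = 0
n=18: ⌊(19·73+60)/181⌋ − ⌊(18·73+60)/181⌋ = ⌊1447/181⌋ − ⌊1374/181⌋ = 7 − 7 = 0
n=19: ⌊(20·73+60)/181⌋ − ⌊(19·73+60)/181⌋ = ⌊1520/181⌋ − ⌊1447/181⌋ = 8 − 7 = 1
n=20: ⌊(21·73+60)/181⌋ − ⌊(20·73+60)/181⌋ = ⌊1593/181⌋ − ⌊1520/181⌋ = 8 − 8 = 0
n=21: ⌊(22·73+60)/181⌋ − ⌊(21·73+60)/181⌋ = ⌊1666/181⌋ − ⌊1593/181⌋ = 9 − 8 = 1
n=22: ⌊(23·73+60)/181⌋ − ⌊(22·73+60)/181⌋ = ⌊1739/181⌋ − ⌊1666/181⌋ = 9 − 9 = 0
n=23: ⌊(24·73+60)/181⌋ − ⌊(23·73+60)/181⌋ = ⌊1812/181⌋ − ⌊1739/181⌋ = 10 − 9 = 1
n=24: ⌊(25·73+60)/181⌋ − ⌊(24·73+60)/181⌋ = ⌊1885/181⌋ − ⌊1812/181⌋ = 10 − 10 = 0
n=25: ⌊(26·73+60)/181⌋ − ⌊(25·73+60)/181⌋ = ⌊1958/181⌋ − ⌊1885/181⌋ = 10 − 10 = 0
n=26: ⌊(27·73+60)/181⌋ − ⌊(26·73+60)/181⌋ = ⌊2031/181⌋ − ⌊1958/181⌋ = 11 − 10 = 1
n=27: ⌊(28·73+60)/181⌋ − ⌊(27·73+60)/181⌋ = ⌊2104/181⌋ − ⌊2031/181⌋ = 11 − 11 = 0
n=28: ⌊(29·73+60)/181⌋ − ⌊(28·73+60)/181⌋ = ⌊2177/181⌋ − ⌊2104/181⌋ = 12 − 11 = 1
n=29: ⌊(30·73+60)/181⌋ − ⌊(29·73+60)/181⌋ = ⌊2250/181⌋ − ⌊2177/181⌋ = 12 − 12 = 0
n=30: ⌊(31·73+60)/181⌋ − ⌊(30·73+60)/181⌋ = ⌊2323/181⌋ − ⌊2250/181⌋ = 12 − 12 = 0
n=31: ⌊(32·73+60)/181⌋ − ⌊(31·73+60)/181⌋ = ⌊2396/181⌋ − ⌊2323/181⌋ = 13 − 12 = 1
n=32: ⌊(33·73+60)/181⌋ − ⌊(32·73+60)/181⌋ = ⌊2469/181⌋ − ⌊2396/181⌋ = 13 − 13 = 0
n=33: ⌊(34·73+60)/181⌋ − ⌊(33·73+60)/181⌋ = ⌊2542/181⌋ − ⌊2469/181⌋ = 14 − 13 = 1
n=34: ⌊(35·73+60)/181⌋ − ⌊(34·73+60)/181⌋ = ⌊2615/181⌋ − ⌊2542/181⌋ = 14 − 14 = 0
n=35: ⌊(36·73+60)/181⌋ − ⌊(35·73+60)/181⌋ = ⌊2688/181⌋ − ⌊2615/181⌋ = 14 − 14 = 0
n=36: ⌊(37·73+60)/181⌋ − ⌊(36·73+60)/181⌋ = ⌊2761/181⌋ − ⌊2688/181⌋ = 15 − 14 = 1
n=37: ⌊(38·73+60)/181⌋ − ⌊(37·73+60)/181⌋ = ⌊2834/181⌋ − ⌊2761/181⌋ = 15 − 15 = 0
n=38: ⌊(39·73+60)/181⌋ − ⌊(38·73+60)/181⌋ = ⌊2907/181⌋ − ⌊2834/181⌋ = 16 − 15 = 1
n=39: ⌊(40·73+60)/181⌋ − ⌊(39·73+60)/181⌋ = ⌊2980/181⌋ − ⌊2907/181⌋ = 16 − 16 = 0
n=40: ⌊(41·73+60)/181⌋ − ⌊(40·73+60)/181⌋ = ⌊3053/181⌋ − ⌊2980/181⌋ = 16 − 16 = 0
n=41: ⌊(42·73+60)/181⌋ − ⌊(41·73+60)/181⌋ = ⌊3126/181⌋ − ⌊3053/181⌋ = 17 − 16 = 1
n=42: ⌊(43·73+60)/181⌋ − ⌊(42·73+60)/181⌋ = ⌊3199/181⌋ − ⌊3126/181⌋ = 17 − 17 = 0
n=43: ⌊(44·73+60)/181⌋ − ⌊(43·73+60)/181⌋ = ⌊3272/181⌋ − ⌊3199/181⌋ = 18 − 17 = 1
n=44: ⌊(45·73+60)/181⌋ − ⌊(44·73+60)/181⌋ = ⌊3345/181⌋ − ⌊3272/181⌋ = 18 − 18 = 0
n=45: ⌊(46·73+60)/181⌋ − ⌊(45·73+60)/181⌋ = ⌊3418/181⌋ − ⌊3345/181⌋ = 18 − 18 = 0
n=46: ⌊(47·73+60)/181⌋ − ⌊(46·73+60)/181⌋ = ⌊3491/181⌋ − ⌊3418/181⌋ = 19 − 18 = 1
n=47: ⌊(48·73+60)/181⌋ − ⌊(47·73+60)/181⌋ = ⌊3564/181⌋ − ⌊3491/181⌋ = 19 − 19 = 0
n=48: ⌊(49·73+60)/181⌋ − ⌊(48·73+60)/181⌋ = ⌊3637/181⌋ − ⌊3564/181⌋ = 20 − 19 = 1
n=49: ⌊(50·73+60)/181⌋ − ⌊(49·73+60)/181⌋ = ⌊3710/181⌋ − ⌊3637/181⌋ = 20 − 20 = 0
n=50: ⌊(51·73+60)/181⌋ − ⌊(50·73+60)/181⌋ = ⌊3783/181⌋ − ⌊3710/181⌋ = 20 − 20 = 0
n=51: ⌊(52·73+60)/181⌋ − ⌊(51·73+60)/181⌋ = ⌊3856/181⌋ − ⌊3783/181⌋ = 21 − 20 = 1
n=52: ⌊(53·73+60)/181⌋ − ⌊(52·73+60)/181⌋ = ⌊3929/181⌋ − ⌊3856/181⌋ = 21 − 21 = 0
n=53: ⌊(54·73+60)/181⌋ − ⌊(53·73+60)/181⌋ = ⌊4002/181⌋ − ⌊3929/181⌋ = 22 − 21 = 1
n=54: ⌊(55·73+60)/181⌋ − ⌊(54·73+60)/181⌋ = ⌊4075/181⌋ − ⌊4002/181⌋ = 22 − 22 = 0
n=55: ⌊(56·73+60)/181⌋ − ⌊(55·73+60)/181⌋ = ⌊4148/181⌋ − ⌊4075/181⌋ = 22 − 22 = 0
n=56: ⌊(57·73+60)/181⌋ − ⌊(56·73+60)/181⌋ = ⌊4221/181⌋ − ⌊4148/181⌋ = 23 − 22 = 1
n=57: ⌊(58·73+60)/181⌋ − ⌊(57·73+60)/181⌋ = ⌊4294/181⌋ − ⌊4221/181⌋ = 23 − 23 = 0
n=58: ⌊(59·73+60)/181⌋ − ⌊(58·73+60)/181⌋ = ⌊4367/181⌋ − ⌊4294/181⌋ = 24 − 23 = 1
n=59: ⌊(60·73+60)/181⌋ − ⌊(59·73+60)/181⌋ = ⌊4440/181⌋ − ⌊4367/181⌋ = 24 − 24 = 0
n=60: ⌊(61·73+60)/181⌋ − ⌊(60·73+60)/181⌋ = ⌊4513/181⌋ − ⌊4440/181⌋ = 24 − 24 = 0
n=61: ⌊(62·73+60)/181⌋ − ⌊(61·73+60)/181⌋ = ⌊4586/181⌋ − ⌊4513/181⌋ = 25 − 24 = 1
n=62: ⌊(63·73+60)/181⌋ − ⌊(62·73+60)/181⌋ = ⌊4659/181⌋ − ⌊4586/181⌋ = 25 − 25 = 0
n=63: ⌊(64·73+60)/181⌋ − ⌊(63·73+60)/181⌋ = ⌊4732/181⌋ − ⌊4659/181⌋ = 26 − 25 = 1
n=64: ⌊(65·73+60)/181⌋ − ⌊(64·73+60)/181⌋ = ⌊4805/181⌋ − ⌊4732/181⌋ = 26 − 26 = 0
n=65: ⌊(66·73+60)/181⌋ − ⌊(65·73+60)/181⌋ = ⌊4878/181⌋ − ⌊4805/181⌋ = 26 − 26 = 0
n=66: ⌊(67·73+60)/181⌋ − ⌊(66·73+60)/181⌋ = ⌊4951/181⌋ − ⌊4878/181⌋ = 27 − 26 = 1
n=67: ⌊(68·73+60)/181⌋ − ⌊(67·73+60)/181⌋ = ⌊5024/181⌋ − ⌊4951/181⌋ = 27 − 27 = 0
n=68: ⌊(69·73+60)/181⌋ − ⌊(68·73+60)/181⌋ = ⌊5097/181⌋ − ⌊5024/181⌋ = 28 − 27 = 1
n=69: ⌊(70·73+60)/181⌋ − ⌊(69·73+60)/181⌋ = ⌊5170/181⌋ − ⌊5097/181⌋ = 28 − 28 = 0
n=70: ⌊(71·73+60)/181⌋ − ⌊(70·73+60)/181⌋ = ⌊5243/181⌋ − ⌊5170/181⌋ = 28 − 28 = 0
n=71: ⌊(72·73+60)/181⌋ − ⌊(71·73+60)/181⌋ = ⌊5316/181⌋ − ⌊5243/181⌋ = 29 − 28 = 1

010010100101001010010101001010010100101001010010100101001010010100101001
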